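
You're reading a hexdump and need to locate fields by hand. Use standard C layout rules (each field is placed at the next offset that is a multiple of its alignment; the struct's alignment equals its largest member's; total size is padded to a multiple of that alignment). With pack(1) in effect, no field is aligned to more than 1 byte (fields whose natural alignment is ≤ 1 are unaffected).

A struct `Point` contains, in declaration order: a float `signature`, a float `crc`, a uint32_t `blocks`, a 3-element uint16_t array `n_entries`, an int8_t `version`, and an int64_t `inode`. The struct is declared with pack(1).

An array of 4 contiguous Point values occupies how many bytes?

108

0..4  signature  (4B, 1-aligned)
4..8  crc  (4B, 1-aligned)
8..12  blocks  (4B, 1-aligned)
12..18  n_entries  (6B, 1-aligned)
18..19  version  (1B, 1-aligned)
19..27  inode  (8B, 1-aligned)
sizeof = 27, alignof = 1
array of 4: 4 × 27 = 108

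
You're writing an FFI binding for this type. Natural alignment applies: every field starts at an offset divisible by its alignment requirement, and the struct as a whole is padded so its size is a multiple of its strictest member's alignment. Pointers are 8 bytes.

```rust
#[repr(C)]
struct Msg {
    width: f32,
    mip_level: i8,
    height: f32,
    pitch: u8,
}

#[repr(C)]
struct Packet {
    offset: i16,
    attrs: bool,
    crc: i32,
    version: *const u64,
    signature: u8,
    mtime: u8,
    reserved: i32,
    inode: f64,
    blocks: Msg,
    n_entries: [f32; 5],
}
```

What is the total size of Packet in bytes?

72

Msg: 0..4  width  (4B, 4-aligned); 4..5  mip_level  (1B, 1-aligned); 5..8  -- padding (3B); 8..12  height  (4B, 4-aligned); 12..13  pitch  (1B, 1-aligned); 13..16  -- tail padding (3B); sizeof = 16, alignof = 4
0..2  offset  (2B, 2-aligned)
2..3  attrs  (1B, 1-aligned)
3..4  -- padding (1B)
4..8  crc  (4B, 4-aligned)
8..16  version  (8B, 8-aligned)
16..17  signature  (1B, 1-aligned)
17..18  mtime  (1B, 1-aligned)
18..20  -- padding (2B)
20..24  reserved  (4B, 4-aligned)
24..32  inode  (8B, 8-aligned)
32..48  blocks  (16B, 4-aligned)
48..68  n_entries  (20B, 4-aligned)
68..72  -- tail padding (4B)
sizeof = 72, alignof = 8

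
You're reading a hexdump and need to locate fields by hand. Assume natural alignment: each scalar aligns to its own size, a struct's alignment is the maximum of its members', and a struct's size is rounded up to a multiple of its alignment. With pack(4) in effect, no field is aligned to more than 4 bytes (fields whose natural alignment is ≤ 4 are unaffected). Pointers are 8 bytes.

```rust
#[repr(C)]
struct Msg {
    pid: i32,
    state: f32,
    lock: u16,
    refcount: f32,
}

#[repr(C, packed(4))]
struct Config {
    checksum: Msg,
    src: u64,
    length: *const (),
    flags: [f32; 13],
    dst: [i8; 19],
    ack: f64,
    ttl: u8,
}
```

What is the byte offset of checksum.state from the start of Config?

Msg: 0..4  pid  (4B, 4-aligned); 4..8  state  (4B, 4-aligned); 8..10  lock  (2B, 2-aligned); 10..12  -- padding (2B); 12..16  refcount  (4B, 4-aligned); sizeof = 16, alignof = 4
0..16  checksum  (16B, 4-aligned)
within Msg: state at 4
0 + 4 = 4

4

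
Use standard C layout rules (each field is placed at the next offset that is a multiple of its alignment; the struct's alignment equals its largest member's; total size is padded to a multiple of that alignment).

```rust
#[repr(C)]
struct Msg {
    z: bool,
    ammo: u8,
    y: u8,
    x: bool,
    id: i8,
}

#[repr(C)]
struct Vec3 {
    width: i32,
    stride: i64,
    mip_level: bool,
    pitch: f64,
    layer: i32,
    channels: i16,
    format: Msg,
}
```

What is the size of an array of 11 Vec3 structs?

Msg: 0..1  z  (1B, 1-aligned); 1..2  ammo  (1B, 1-aligned); 2..3  y  (1B, 1-aligned); 3..4  x  (1B, 1-aligned); 4..5  id  (1B, 1-aligned); sizeof = 5, alignof = 1
0..4  width  (4B, 4-aligned)
4..8  -- padding (4B)
8..16  stride  (8B, 8-aligned)
16..17  mip_level  (1B, 1-aligned)
17..24  -- padding (7B)
24..32  pitch  (8B, 8-aligned)
32..36  layer  (4B, 4-aligned)
36..38  channels  (2B, 2-aligned)
38..43  format  (5B, 1-aligned)
43..48  -- tail padding (5B)
sizeof = 48, alignof = 8
array of 11: 11 × 48 = 528

528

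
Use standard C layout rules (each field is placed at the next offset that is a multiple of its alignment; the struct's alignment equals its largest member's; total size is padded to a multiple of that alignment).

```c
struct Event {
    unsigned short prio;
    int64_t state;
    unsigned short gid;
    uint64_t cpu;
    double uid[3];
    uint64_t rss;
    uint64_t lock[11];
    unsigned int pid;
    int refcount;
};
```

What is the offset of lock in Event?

0..2  prio  (2B, 2-aligned)
2..8  -- padding (6B)
8..16  state  (8B, 8-aligned)
16..18  gid  (2B, 2-aligned)
18..24  -- padding (6B)
24..32  cpu  (8B, 8-aligned)
32..56  uid  (24B, 8-aligned)
56..64  rss  (8B, 8-aligned)
64..152  lock  (88B, 8-aligned)

64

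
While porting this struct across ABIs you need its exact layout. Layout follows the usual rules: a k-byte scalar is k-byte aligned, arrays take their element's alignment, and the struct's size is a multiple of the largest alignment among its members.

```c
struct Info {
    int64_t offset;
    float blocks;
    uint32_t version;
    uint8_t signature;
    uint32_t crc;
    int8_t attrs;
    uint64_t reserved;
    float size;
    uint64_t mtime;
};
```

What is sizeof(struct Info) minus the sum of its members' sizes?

14

offset at 0 (size 8, align 8) → ends 8
blocks at 8 (size 4, align 4) → ends 12
version at 12 (size 4, align 4) → ends 16
signature at 16 (size 1, align 1) → ends 17
pad 3 to align 4 for crc
crc at 20 (size 4, align 4) → ends 24
attrs at 24 (size 1, align 1) → ends 25
pad 7 to align 8 for reserved
reserved at 32 (size 8, align 8) → ends 40
size at 40 (size 4, align 4) → ends 44
pad 4 to align 8 for mtime
mtime at 48 (size 8, align 8) → ends 56
total 56 bytes, alignment 8
data bytes 42, size 56 → padding 14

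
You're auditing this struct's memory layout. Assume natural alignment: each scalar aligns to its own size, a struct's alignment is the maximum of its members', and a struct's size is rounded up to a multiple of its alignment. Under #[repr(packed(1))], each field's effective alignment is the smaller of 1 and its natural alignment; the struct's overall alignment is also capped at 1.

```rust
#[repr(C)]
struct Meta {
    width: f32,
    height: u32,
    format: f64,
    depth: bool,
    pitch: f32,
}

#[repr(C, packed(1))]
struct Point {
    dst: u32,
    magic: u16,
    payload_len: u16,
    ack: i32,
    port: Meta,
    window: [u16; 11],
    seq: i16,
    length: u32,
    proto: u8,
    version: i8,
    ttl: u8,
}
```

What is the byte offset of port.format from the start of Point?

20

Meta: @0: width [4B, align 4] → 4; @4: height [4B, align 4] → 8; @8: format [8B, align 8] → 16; @16: depth [1B, align 1] → 17; +3 pad (align 4); @20: pitch [4B, align 4] → 24; size 24, align 8
@0: dst [4B, align 1] → 4
@4: magic [2B, align 1] → 6
@6: payload_len [2B, align 1] → 8
@8: ack [4B, align 1] → 12
@12: port [24B, align 1] → 36
within Meta: format at 8
12 + 8 = 20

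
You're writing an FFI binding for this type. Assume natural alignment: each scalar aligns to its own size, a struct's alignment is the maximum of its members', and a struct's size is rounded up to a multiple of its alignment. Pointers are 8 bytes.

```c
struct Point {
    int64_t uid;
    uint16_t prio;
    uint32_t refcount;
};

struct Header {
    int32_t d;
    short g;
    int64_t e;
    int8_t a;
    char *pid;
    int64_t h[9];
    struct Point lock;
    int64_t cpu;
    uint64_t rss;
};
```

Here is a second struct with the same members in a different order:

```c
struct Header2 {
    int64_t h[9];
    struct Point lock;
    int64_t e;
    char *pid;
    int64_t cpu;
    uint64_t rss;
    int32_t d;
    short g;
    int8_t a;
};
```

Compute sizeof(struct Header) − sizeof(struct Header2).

Point: 0..8  uid  (8B, 8-aligned); 8..10  prio  (2B, 2-aligned); 10..12  -- padding (2B); 12..16  refcount  (4B, 4-aligned); sizeof = 16, alignof = 8
0..4  d  (4B, 4-aligned)
4..6  g  (2B, 2-aligned)
6..8  -- padding (2B)
8..16  e  (8B, 8-aligned)
16..17  a  (1B, 1-aligned)
17..24  -- padding (7B)
24..32  pid  (8B, 8-aligned)
32..104  h  (72B, 8-aligned)
104..120  lock  (16B, 8-aligned)
120..128  cpu  (8B, 8-aligned)
128..136  rss  (8B, 8-aligned)
sizeof = 136, alignof = 8
— Header2 —
0..72  h  (72B, 8-aligned)
72..88  lock  (16B, 8-aligned)
88..96  e  (8B, 8-aligned)
96..104  pid  (8B, 8-aligned)
104..112  cpu  (8B, 8-aligned)
112..120  rss  (8B, 8-aligned)
120..124  d  (4B, 4-aligned)
124..126  g  (2B, 2-aligned)
126..127  a  (1B, 1-aligned)
127..128  -- tail padding (1B)
sizeof = 128, alignof = 8
136 − 128 = 8

8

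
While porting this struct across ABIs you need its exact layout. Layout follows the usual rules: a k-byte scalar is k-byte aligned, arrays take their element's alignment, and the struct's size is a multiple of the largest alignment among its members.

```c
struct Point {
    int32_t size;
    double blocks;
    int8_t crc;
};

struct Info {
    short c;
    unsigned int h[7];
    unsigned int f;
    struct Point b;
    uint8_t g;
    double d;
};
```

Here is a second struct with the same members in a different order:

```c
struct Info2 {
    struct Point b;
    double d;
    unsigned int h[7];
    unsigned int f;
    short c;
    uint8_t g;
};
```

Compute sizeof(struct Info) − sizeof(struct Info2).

Point: size at 0 (size 4, align 4) → ends 4; pad 4 to align 8 for blocks; blocks at 8 (size 8, align 8) → ends 16; crc at 16 (size 1, align 1) → ends 17; tail pad 7 to reach multiple of 8; total 24 bytes, alignment 8
c at 0 (size 2, align 2) → ends 2
pad 2 to align 4 for h
h at 4 (size 28, align 4) → ends 32
f at 32 (size 4, align 4) → ends 36
pad 4 to align 8 for b
b at 40 (size 24, align 8) → ends 64
g at 64 (size 1, align 1) → ends 65
pad 7 to align 8 for d
d at 72 (size 8, align 8) → ends 80
total 80 bytes, alignment 8
— Info2 —
b at 0 (size 24, align 8) → ends 24
d at 24 (size 8, align 8) → ends 32
h at 32 (size 28, align 4) → ends 60
f at 60 (size 4, align 4) → ends 64
c at 64 (size 2, align 2) → ends 66
g at 66 (size 1, align 1) → ends 67
tail pad 5 to reach multiple of 8
total 72 bytes, alignment 8
80 − 72 = 8

8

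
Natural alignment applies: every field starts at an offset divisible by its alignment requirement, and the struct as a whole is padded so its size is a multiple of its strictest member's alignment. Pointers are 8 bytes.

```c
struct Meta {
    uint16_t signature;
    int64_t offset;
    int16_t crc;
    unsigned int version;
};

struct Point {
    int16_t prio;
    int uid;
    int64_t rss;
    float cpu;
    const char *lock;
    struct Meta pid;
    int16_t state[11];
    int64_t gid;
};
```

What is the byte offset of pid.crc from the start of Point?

Meta: 0..2  signature  (2B, 2-aligned); 2..8  -- padding (6B); 8..16  offset  (8B, 8-aligned); 16..18  crc  (2B, 2-aligned); 18..20  -- padding (2B); 20..24  version  (4B, 4-aligned); sizeof = 24, alignof = 8
0..2  prio  (2B, 2-aligned)
2..4  -- padding (2B)
4..8  uid  (4B, 4-aligned)
8..16  rss  (8B, 8-aligned)
16..20  cpu  (4B, 4-aligned)
20..24  -- padding (4B)
24..32  lock  (8B, 8-aligned)
32..56  pid  (24B, 8-aligned)
within Meta: crc at 16
32 + 16 = 48

48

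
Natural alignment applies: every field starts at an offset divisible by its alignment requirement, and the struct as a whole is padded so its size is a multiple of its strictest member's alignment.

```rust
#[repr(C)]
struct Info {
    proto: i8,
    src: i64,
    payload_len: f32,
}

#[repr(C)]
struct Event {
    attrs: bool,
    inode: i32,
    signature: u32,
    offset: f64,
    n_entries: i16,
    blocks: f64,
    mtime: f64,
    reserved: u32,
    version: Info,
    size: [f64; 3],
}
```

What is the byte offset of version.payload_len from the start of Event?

Info: proto at 0 (size 1, align 1) → ends 1; pad 7 to align 8 for src; src at 8 (size 8, align 8) → ends 16; payload_len at 16 (size 4, align 4) → ends 20; tail pad 4 to reach multiple of 8; total 24 bytes, alignment 8
attrs at 0 (size 1, align 1) → ends 1
pad 3 to align 4 for inode
inode at 4 (size 4, align 4) → ends 8
signature at 8 (size 4, align 4) → ends 12
pad 4 to align 8 for offset
offset at 16 (size 8, align 8) → ends 24
n_entries at 24 (size 2, align 2) → ends 26
pad 6 to align 8 for blocks
blocks at 32 (size 8, align 8) → ends 40
mtime at 40 (size 8, align 8) → ends 48
reserved at 48 (size 4, align 4) → ends 52
pad 4 to align 8 for version
version at 56 (size 24, align 8) → ends 80
within Info: payload_len at 16
56 + 16 = 72

72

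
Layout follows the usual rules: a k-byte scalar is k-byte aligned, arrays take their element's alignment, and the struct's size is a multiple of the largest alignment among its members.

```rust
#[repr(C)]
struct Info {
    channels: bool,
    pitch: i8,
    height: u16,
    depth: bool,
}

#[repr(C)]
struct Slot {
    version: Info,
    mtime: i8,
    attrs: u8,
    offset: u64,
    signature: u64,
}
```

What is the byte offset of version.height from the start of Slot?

Info: channels at 0 (size 1, align 1) → ends 1; pitch at 1 (size 1, align 1) → ends 2; height at 2 (size 2, align 2) → ends 4; depth at 4 (size 1, align 1) → ends 5; tail pad 1 to reach multiple of 2; total 6 bytes, alignment 2
version at 0 (size 6, align 2) → ends 6
within Info: height at 2
0 + 2 = 2

2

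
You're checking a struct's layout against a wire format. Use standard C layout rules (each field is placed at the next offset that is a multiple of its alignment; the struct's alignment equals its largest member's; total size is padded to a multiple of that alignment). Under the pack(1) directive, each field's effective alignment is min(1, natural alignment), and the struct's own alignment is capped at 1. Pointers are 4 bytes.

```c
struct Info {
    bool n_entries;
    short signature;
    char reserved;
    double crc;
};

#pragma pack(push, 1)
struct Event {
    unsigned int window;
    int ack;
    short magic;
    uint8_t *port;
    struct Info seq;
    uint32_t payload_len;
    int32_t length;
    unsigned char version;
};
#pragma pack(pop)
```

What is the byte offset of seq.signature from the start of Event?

16

Info: n_entries at 0 (size 1, align 1) → ends 1; pad 1 to align 2 for signature; signature at 2 (size 2, align 2) → ends 4; reserved at 4 (size 1, align 1) → ends 5; pad 3 to align 8 for crc; crc at 8 (size 8, align 8) → ends 16; total 16 bytes, alignment 8
window at 0 (size 4, align 1) → ends 4
ack at 4 (size 4, align 1) → ends 8
magic at 8 (size 2, align 1) → ends 10
port at 10 (size 4, align 1) → ends 14
seq at 14 (size 16, align 1) → ends 30
within Info: signature at 2
14 + 2 = 16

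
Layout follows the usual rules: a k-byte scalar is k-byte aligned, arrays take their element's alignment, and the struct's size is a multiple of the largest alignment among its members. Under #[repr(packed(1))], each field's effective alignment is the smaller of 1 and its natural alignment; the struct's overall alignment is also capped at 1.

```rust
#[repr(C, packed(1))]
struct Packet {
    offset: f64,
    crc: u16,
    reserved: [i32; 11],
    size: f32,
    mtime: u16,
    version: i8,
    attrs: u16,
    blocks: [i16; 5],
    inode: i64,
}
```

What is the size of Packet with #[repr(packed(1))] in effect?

81

0..8  offset  (8B, 1-aligned)
8..10  crc  (2B, 1-aligned)
10..54  reserved  (44B, 1-aligned)
54..58  size  (4B, 1-aligned)
58..60  mtime  (2B, 1-aligned)
60..61  version  (1B, 1-aligned)
61..63  attrs  (2B, 1-aligned)
63..73  blocks  (10B, 1-aligned)
73..81  inode  (8B, 1-aligned)
sizeof = 81, alignof = 1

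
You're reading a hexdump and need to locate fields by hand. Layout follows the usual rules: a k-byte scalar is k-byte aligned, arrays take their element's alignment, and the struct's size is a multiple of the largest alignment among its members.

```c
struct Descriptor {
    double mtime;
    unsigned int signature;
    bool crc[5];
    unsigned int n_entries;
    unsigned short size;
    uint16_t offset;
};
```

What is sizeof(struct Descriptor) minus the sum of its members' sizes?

7

@0: mtime [8B, align 8] → 8
@8: signature [4B, align 4] → 12
@12: crc [5B, align 1] → 17
+3 pad (align 4)
@20: n_entries [4B, align 4] → 24
@24: size [2B, align 2] → 26
@26: offset [2B, align 2] → 28
+4 tail pad (align 8)
size 32, align 8
data bytes 25, size 32 → padding 7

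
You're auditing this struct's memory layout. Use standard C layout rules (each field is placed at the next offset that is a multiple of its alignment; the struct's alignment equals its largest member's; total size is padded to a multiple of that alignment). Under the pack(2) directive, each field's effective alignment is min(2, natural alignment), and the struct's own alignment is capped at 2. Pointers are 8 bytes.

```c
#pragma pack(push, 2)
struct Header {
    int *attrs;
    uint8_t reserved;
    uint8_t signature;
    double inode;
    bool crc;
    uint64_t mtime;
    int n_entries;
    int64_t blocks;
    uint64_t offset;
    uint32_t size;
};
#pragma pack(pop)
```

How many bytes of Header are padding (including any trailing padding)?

1

0..8  attrs  (8B, 2-aligned)
8..9  reserved  (1B, 1-aligned)
9..10  signature  (1B, 1-aligned)
10..18  inode  (8B, 2-aligned)
18..19  crc  (1B, 1-aligned)
19..20  -- padding (1B)
20..28  mtime  (8B, 2-aligned)
28..32  n_entries  (4B, 2-aligned)
32..40  blocks  (8B, 2-aligned)
40..48  offset  (8B, 2-aligned)
48..52  size  (4B, 2-aligned)
sizeof = 52, alignof = 2
data bytes 51, size 52 → padding 1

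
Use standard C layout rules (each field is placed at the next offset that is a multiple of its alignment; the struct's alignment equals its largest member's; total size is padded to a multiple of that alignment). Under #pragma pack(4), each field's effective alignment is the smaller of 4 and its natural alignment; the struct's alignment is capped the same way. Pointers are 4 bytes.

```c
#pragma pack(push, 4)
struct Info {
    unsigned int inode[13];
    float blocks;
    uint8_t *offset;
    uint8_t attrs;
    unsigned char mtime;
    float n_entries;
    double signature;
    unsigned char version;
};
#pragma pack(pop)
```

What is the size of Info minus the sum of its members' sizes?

5

@0: inode [52B, align 4] → 52
@52: blocks [4B, align 4] → 56
@56: offset [4B, align 4] → 60
@60: attrs [1B, align 1] → 61
@61: mtime [1B, align 1] → 62
+2 pad (align 4)
@64: n_entries [4B, align 4] → 68
@68: signature [8B, align 4] → 76
@76: version [1B, align 1] → 77
+3 tail pad (align 4)
size 80, align 4
data bytes 75, size 80 → padding 5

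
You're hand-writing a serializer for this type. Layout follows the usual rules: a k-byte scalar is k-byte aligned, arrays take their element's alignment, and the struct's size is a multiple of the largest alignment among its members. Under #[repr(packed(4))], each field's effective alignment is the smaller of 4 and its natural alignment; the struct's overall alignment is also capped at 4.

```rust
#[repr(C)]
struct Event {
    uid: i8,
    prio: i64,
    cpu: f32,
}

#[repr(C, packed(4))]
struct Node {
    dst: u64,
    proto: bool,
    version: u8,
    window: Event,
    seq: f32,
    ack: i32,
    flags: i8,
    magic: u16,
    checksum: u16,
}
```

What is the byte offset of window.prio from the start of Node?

Event: uid at 0 (size 1, align 1) → ends 1; pad 7 to align 8 for prio; prio at 8 (size 8, align 8) → ends 16; cpu at 16 (size 4, align 4) → ends 20; tail pad 4 to reach multiple of 8; total 24 bytes, alignment 8
dst at 0 (size 8, align 4) → ends 8
proto at 8 (size 1, align 1) → ends 9
version at 9 (size 1, align 1) → ends 10
pad 2 to align 4 for window
window at 12 (size 24, align 4) → ends 36
within Event: prio at 8
12 + 8 = 20

20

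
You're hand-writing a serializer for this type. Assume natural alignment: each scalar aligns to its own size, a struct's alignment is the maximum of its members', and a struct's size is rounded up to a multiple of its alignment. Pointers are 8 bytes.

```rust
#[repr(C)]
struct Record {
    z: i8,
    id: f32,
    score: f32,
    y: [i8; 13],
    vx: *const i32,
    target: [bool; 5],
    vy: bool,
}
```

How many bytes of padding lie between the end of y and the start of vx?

0..1  z  (1B, 1-aligned)
1..4  -- padding (3B)
4..8  id  (4B, 4-aligned)
8..12  score  (4B, 4-aligned)
12..25  y  (13B, 1-aligned)
25..32  -- padding (7B)
32..40  vx  (8B, 8-aligned)

7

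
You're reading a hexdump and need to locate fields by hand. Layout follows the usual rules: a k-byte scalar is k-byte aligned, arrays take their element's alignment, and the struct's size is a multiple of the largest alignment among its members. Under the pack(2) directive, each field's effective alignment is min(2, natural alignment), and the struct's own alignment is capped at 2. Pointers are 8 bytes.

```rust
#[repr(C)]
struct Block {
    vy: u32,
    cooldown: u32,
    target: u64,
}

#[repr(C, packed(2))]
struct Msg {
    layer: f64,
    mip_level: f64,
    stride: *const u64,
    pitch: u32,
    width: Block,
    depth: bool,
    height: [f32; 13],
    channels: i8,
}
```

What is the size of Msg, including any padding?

100 bytes

Block: @0: vy [4B, align 4] → 4; @4: cooldown [4B, align 4] → 8; @8: target [8B, align 8] → 16; size 16, align 8
@0: layer [8B, align 2] → 8
@8: mip_level [8B, align 2] → 16
@16: stride [8B, align 2] → 24
@24: pitch [4B, align 2] → 28
@28: width [16B, align 2] → 44
@44: depth [1B, align 1] → 45
+1 pad (align 2)
@46: height [52B, align 2] → 98
@98: channels [1B, align 1] → 99
+1 tail pad (align 2)
size 100, align 2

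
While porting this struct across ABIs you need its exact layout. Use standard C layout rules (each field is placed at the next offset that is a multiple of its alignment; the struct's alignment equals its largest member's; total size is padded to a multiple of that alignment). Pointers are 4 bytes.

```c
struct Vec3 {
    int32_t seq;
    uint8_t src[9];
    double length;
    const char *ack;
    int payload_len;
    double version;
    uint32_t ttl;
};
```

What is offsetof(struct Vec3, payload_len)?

seq at 0 (size 4, align 4) → ends 4
src at 4 (size 9, align 1) → ends 13
pad 3 to align 8 for length
length at 16 (size 8, align 8) → ends 24
ack at 24 (size 4, align 4) → ends 28
payload_len at 28 (size 4, align 4) → ends 32

28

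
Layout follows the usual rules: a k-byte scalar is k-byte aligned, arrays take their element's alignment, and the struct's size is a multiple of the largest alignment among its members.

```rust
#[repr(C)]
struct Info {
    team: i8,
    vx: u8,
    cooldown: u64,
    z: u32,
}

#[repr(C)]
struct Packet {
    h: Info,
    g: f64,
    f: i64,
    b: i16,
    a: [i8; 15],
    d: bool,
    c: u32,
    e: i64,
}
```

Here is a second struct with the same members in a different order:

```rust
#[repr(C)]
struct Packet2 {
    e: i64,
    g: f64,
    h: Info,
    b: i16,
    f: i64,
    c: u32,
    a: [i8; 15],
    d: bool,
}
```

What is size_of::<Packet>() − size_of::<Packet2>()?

-8

Info: team at 0 (size 1, align 1) → ends 1; vx at 1 (size 1, align 1) → ends 2; pad 6 to align 8 for cooldown; cooldown at 8 (size 8, align 8) → ends 16; z at 16 (size 4, align 4) → ends 20; tail pad 4 to reach multiple of 8; total 24 bytes, alignment 8
h at 0 (size 24, align 8) → ends 24
g at 24 (size 8, align 8) → ends 32
f at 32 (size 8, align 8) → ends 40
b at 40 (size 2, align 2) → ends 42
a at 42 (size 15, align 1) → ends 57
d at 57 (size 1, align 1) → ends 58
pad 2 to align 4 for c
c at 60 (size 4, align 4) → ends 64
e at 64 (size 8, align 8) → ends 72
total 72 bytes, alignment 8
— Packet2 —
e at 0 (size 8, align 8) → ends 8
g at 8 (size 8, align 8) → ends 16
h at 16 (size 24, align 8) → ends 40
b at 40 (size 2, align 2) → ends 42
pad 6 to align 8 for f
f at 48 (size 8, align 8) → ends 56
c at 56 (size 4, align 4) → ends 60
a at 60 (size 15, align 1) → ends 75
d at 75 (size 1, align 1) → ends 76
tail pad 4 to reach multiple of 8
total 80 bytes, alignment 8
72 − 80 = -8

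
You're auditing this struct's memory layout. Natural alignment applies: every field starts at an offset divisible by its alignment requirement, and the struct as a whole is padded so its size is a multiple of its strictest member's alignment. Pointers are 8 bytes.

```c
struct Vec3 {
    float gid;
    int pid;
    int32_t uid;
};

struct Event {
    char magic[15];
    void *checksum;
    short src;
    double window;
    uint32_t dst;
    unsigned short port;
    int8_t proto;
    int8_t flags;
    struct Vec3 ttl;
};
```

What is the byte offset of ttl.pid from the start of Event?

Vec3: @0: gid [4B, align 4] → 4; @4: pid [4B, align 4] → 8; @8: uid [4B, align 4] → 12; size 12, align 4
@0: magic [15B, align 1] → 15
+1 pad (align 8)
@16: checksum [8B, align 8] → 24
@24: src [2B, align 2] → 26
+6 pad (align 8)
@32: window [8B, align 8] → 40
@40: dst [4B, align 4] → 44
@44: port [2B, align 2] → 46
@46: proto [1B, align 1] → 47
@47: flags [1B, align 1] → 48
@48: ttl [12B, align 4] → 60
within Vec3: pid at 4
48 + 4 = 52

52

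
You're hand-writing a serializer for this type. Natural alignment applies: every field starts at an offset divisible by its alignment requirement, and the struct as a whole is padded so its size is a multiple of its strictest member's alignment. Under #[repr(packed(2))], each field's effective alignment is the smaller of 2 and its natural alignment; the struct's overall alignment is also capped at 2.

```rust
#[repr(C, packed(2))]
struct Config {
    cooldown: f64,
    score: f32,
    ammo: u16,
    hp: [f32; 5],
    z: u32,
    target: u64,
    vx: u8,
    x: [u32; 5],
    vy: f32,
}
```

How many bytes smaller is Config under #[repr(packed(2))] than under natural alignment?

8

natural layout:
  cooldown at 0 (size 8, align 8) → ends 8
  score at 8 (size 4, align 4) → ends 12
  ammo at 12 (size 2, align 2) → ends 14
  pad 2 to align 4 for hp
  hp at 16 (size 20, align 4) → ends 36
  z at 36 (size 4, align 4) → ends 40
  target at 40 (size 8, align 8) → ends 48
  vx at 48 (size 1, align 1) → ends 49
  pad 3 to align 4 for x
  x at 52 (size 20, align 4) → ends 72
  vy at 72 (size 4, align 4) → ends 76
  tail pad 4 to reach multiple of 8
  total 80 bytes, alignment 8
packed(2) layout:
  cooldown at 0 (size 8, align 2) → ends 8
  score at 8 (size 4, align 2) → ends 12
  ammo at 12 (size 2, align 2) → ends 14
  hp at 14 (size 20, align 2) → ends 34
  z at 34 (size 4, align 2) → ends 38
  target at 38 (size 8, align 2) → ends 46
  vx at 46 (size 1, align 1) → ends 47
  pad 1 to align 2 for x
  x at 48 (size 20, align 2) → ends 68
  vy at 68 (size 4, align 2) → ends 72
  total 72 bytes, alignment 2
80 − 72 = 8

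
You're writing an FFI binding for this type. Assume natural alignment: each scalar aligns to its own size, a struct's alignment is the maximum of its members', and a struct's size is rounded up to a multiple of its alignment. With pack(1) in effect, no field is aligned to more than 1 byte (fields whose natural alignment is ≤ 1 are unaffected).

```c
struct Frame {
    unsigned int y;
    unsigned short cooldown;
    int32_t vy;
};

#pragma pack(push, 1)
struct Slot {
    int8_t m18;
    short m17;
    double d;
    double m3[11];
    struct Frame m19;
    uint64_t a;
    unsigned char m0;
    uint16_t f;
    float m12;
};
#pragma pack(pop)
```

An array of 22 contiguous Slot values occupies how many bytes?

Frame: y at 0 (size 4, align 4) → ends 4; cooldown at 4 (size 2, align 2) → ends 6; pad 2 to align 4 for vy; vy at 8 (size 4, align 4) → ends 12; total 12 bytes, alignment 4
m18 at 0 (size 1, align 1) → ends 1
m17 at 1 (size 2, align 1) → ends 3
d at 3 (size 8, align 1) → ends 11
m3 at 11 (size 88, align 1) → ends 99
m19 at 99 (size 12, align 1) → ends 111
a at 111 (size 8, align 1) → ends 119
m0 at 119 (size 1, align 1) → ends 120
f at 120 (size 2, align 1) → ends 122
m12 at 122 (size 4, align 1) → ends 126
total 126 bytes, alignment 1
array of 22: 22 × 126 = 2772

2772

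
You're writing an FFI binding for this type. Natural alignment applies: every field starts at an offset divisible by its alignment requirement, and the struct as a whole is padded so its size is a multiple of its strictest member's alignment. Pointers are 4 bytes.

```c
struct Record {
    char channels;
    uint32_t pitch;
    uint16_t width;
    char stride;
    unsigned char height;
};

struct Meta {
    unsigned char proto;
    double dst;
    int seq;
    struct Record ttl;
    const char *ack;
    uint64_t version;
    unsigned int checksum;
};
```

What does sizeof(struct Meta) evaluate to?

56 bytes

Record: @0: channels [1B, align 1] → 1; +3 pad (align 4); @4: pitch [4B, align 4] → 8; @8: width [2B, align 2] → 10; @10: stride [1B, align 1] → 11; @11: height [1B, align 1] → 12; size 12, align 4
@0: proto [1B, align 1] → 1
+7 pad (align 8)
@8: dst [8B, align 8] → 16
@16: seq [4B, align 4] → 20
@20: ttl [12B, align 4] → 32
@32: ack [4B, align 4] → 36
+4 pad (align 8)
@40: version [8B, align 8] → 48
@48: checksum [4B, align 4] → 52
+4 tail pad (align 8)
size 56, align 8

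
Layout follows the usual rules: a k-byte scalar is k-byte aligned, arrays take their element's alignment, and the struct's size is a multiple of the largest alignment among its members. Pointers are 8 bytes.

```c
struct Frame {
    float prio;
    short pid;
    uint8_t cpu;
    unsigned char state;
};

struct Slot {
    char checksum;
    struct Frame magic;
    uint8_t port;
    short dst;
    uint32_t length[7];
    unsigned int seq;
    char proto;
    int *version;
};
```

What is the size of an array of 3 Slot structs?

Frame: 0..4  prio  (4B, 4-aligned); 4..6  pid  (2B, 2-aligned); 6..7  cpu  (1B, 1-aligned); 7..8  state  (1B, 1-aligned); sizeof = 8, alignof = 4
0..1  checksum  (1B, 1-aligned)
1..4  -- padding (3B)
4..12  magic  (8B, 4-aligned)
12..13  port  (1B, 1-aligned)
13..14  -- padding (1B)
14..16  dst  (2B, 2-aligned)
16..44  length  (28B, 4-aligned)
44..48  seq  (4B, 4-aligned)
48..49  proto  (1B, 1-aligned)
49..56  -- padding (7B)
56..64  version  (8B, 8-aligned)
sizeof = 64, alignof = 8
array of 3: 3 × 64 = 192

192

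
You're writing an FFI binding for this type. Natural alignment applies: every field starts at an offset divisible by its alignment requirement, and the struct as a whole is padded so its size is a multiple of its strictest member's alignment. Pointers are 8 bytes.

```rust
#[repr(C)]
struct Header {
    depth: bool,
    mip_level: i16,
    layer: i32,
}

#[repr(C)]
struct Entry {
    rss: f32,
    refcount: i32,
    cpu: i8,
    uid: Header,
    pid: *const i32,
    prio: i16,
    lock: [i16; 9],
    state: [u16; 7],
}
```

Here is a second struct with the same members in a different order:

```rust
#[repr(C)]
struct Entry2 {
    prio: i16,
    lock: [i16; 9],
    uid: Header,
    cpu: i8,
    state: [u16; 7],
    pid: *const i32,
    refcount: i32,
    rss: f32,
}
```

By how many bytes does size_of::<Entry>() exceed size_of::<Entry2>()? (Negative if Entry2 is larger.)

8

Header: @0: depth [1B, align 1] → 1; +1 pad (align 2); @2: mip_level [2B, align 2] → 4; @4: layer [4B, align 4] → 8; size 8, align 4
@0: rss [4B, align 4] → 4
@4: refcount [4B, align 4] → 8
@8: cpu [1B, align 1] → 9
+3 pad (align 4)
@12: uid [8B, align 4] → 20
+4 pad (align 8)
@24: pid [8B, align 8] → 32
@32: prio [2B, align 2] → 34
@34: lock [18B, align 2] → 52
@52: state [14B, align 2] → 66
+6 tail pad (align 8)
size 72, align 8
— Entry2 —
@0: prio [2B, align 2] → 2
@2: lock [18B, align 2] → 20
@20: uid [8B, align 4] → 28
@28: cpu [1B, align 1] → 29
+1 pad (align 2)
@30: state [14B, align 2] → 44
+4 pad (align 8)
@48: pid [8B, align 8] → 56
@56: refcount [4B, align 4] → 60
@60: rss [4B, align 4] → 64
size 64, align 8
72 − 64 = 8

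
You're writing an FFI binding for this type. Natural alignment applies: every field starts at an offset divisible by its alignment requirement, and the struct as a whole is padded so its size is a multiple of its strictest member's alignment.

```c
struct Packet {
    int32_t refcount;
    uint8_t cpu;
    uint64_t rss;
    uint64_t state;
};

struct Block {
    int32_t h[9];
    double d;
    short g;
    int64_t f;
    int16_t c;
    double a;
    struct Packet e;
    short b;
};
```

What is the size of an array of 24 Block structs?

2688

Packet: @0: refcount [4B, align 4] → 4; @4: cpu [1B, align 1] → 5; +3 pad (align 8); @8: rss [8B, align 8] → 16; @16: state [8B, align 8] → 24; size 24, align 8
@0: h [36B, align 4] → 36
+4 pad (align 8)
@40: d [8B, align 8] → 48
@48: g [2B, align 2] → 50
+6 pad (align 8)
@56: f [8B, align 8] → 64
@64: c [2B, align 2] → 66
+6 pad (align 8)
@72: a [8B, align 8] → 80
@80: e [24B, align 8] → 104
@104: b [2B, align 2] → 106
+6 tail pad (align 8)
size 112, align 8
array of 24: 24 × 112 = 2688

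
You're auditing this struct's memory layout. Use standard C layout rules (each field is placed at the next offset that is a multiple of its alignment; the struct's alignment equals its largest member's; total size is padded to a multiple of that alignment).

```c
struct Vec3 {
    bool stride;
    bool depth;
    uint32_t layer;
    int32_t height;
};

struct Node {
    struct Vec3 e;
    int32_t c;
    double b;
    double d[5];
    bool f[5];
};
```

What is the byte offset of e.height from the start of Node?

Vec3: @0: stride [1B, align 1] → 1; @1: depth [1B, align 1] → 2; +2 pad (align 4); @4: layer [4B, align 4] → 8; @8: height [4B, align 4] → 12; size 12, align 4
@0: e [12B, align 4] → 12
within Vec3: height at 8
0 + 8 = 8

8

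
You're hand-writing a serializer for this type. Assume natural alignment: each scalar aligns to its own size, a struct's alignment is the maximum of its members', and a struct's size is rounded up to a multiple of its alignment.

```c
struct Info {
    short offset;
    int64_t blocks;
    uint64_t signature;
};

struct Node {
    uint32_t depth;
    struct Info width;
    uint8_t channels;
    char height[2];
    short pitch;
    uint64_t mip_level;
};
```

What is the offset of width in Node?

Info: offset at 0 (size 2, align 2) → ends 2; pad 6 to align 8 for blocks; blocks at 8 (size 8, align 8) → ends 16; signature at 16 (size 8, align 8) → ends 24; total 24 bytes, alignment 8
depth at 0 (size 4, align 4) → ends 4
pad 4 to align 8 for width
width at 8 (size 24, align 8) → ends 32

8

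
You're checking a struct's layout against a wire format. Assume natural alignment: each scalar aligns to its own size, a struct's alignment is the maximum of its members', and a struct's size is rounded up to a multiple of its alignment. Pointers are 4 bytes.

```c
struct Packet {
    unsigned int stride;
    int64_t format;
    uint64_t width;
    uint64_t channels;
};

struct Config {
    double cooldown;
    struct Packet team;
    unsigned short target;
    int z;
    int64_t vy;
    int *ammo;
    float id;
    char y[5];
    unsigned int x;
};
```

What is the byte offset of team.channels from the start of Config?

32

Packet: @0: stride [4B, align 4] → 4; +4 pad (align 8); @8: format [8B, align 8] → 16; @16: width [8B, align 8] → 24; @24: channels [8B, align 8] → 32; size 32, align 8
@0: cooldown [8B, align 8] → 8
@8: team [32B, align 8] → 40
within Packet: channels at 24
8 + 24 = 32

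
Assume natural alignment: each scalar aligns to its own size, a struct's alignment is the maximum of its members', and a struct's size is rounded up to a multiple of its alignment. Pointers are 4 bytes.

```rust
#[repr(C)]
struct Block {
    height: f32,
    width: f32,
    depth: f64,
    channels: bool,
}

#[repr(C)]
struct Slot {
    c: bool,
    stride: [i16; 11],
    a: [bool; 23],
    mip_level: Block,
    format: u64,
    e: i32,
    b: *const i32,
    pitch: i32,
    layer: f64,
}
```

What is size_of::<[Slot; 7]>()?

728

Block: height at 0 (size 4, align 4) → ends 4; width at 4 (size 4, align 4) → ends 8; depth at 8 (size 8, align 8) → ends 16; channels at 16 (size 1, align 1) → ends 17; tail pad 7 to reach multiple of 8; total 24 bytes, alignment 8
c at 0 (size 1, align 1) → ends 1
pad 1 to align 2 for stride
stride at 2 (size 22, align 2) → ends 24
a at 24 (size 23, align 1) → ends 47
pad 1 to align 8 for mip_level
mip_level at 48 (size 24, align 8) → ends 72
format at 72 (size 8, align 8) → ends 80
e at 80 (size 4, align 4) → ends 84
b at 84 (size 4, align 4) → ends 88
pitch at 88 (size 4, align 4) → ends 92
pad 4 to align 8 for layer
layer at 96 (size 8, align 8) → ends 104
total 104 bytes, alignment 8
array of 7: 7 × 104 = 728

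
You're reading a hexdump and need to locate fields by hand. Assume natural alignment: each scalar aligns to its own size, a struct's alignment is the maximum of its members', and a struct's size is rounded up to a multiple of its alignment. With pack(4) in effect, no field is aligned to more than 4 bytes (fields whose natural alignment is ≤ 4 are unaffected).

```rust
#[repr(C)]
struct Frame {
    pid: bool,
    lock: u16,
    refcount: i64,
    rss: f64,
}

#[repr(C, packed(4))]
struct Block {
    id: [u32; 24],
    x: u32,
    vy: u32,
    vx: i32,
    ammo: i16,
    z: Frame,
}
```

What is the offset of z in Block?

112

Frame: pid at 0 (size 1, align 1) → ends 1; pad 1 to align 2 for lock; lock at 2 (size 2, align 2) → ends 4; pad 4 to align 8 for refcount; refcount at 8 (size 8, align 8) → ends 16; rss at 16 (size 8, align 8) → ends 24; total 24 bytes, alignment 8
id at 0 (size 96, align 4) → ends 96
x at 96 (size 4, align 4) → ends 100
vy at 100 (size 4, align 4) → ends 104
vx at 104 (size 4, align 4) → ends 108
ammo at 108 (size 2, align 2) → ends 110
pad 2 to align 4 for z
z at 112 (size 24, align 4) → ends 136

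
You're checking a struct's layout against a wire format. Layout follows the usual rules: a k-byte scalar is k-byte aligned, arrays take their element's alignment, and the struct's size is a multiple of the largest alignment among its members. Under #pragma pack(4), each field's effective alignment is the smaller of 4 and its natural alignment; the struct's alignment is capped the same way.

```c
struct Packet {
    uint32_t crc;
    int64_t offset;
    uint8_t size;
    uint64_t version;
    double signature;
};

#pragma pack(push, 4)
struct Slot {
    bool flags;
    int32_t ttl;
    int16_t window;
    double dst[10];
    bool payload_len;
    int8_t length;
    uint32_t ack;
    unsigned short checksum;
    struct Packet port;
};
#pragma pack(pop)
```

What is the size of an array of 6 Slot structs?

Packet: 0..4  crc  (4B, 4-aligned); 4..8  -- padding (4B); 8..16  offset  (8B, 8-aligned); 16..17  size  (1B, 1-aligned); 17..24  -- padding (7B); 24..32  version  (8B, 8-aligned); 32..40  signature  (8B, 8-aligned); sizeof = 40, alignof = 8
0..1  flags  (1B, 1-aligned)
1..4  -- padding (3B)
4..8  ttl  (4B, 4-aligned)
8..10  window  (2B, 2-aligned)
10..12  -- padding (2B)
12..92  dst  (80B, 4-aligned)
92..93  payload_len  (1B, 1-aligned)
93..94  length  (1B, 1-aligned)
94..96  -- padding (2B)
96..100  ack  (4B, 4-aligned)
100..102  checksum  (2B, 2-aligned)
102..104  -- padding (2B)
104..144  port  (40B, 4-aligned)
sizeof = 144, alignof = 4
array of 6: 6 × 144 = 864

864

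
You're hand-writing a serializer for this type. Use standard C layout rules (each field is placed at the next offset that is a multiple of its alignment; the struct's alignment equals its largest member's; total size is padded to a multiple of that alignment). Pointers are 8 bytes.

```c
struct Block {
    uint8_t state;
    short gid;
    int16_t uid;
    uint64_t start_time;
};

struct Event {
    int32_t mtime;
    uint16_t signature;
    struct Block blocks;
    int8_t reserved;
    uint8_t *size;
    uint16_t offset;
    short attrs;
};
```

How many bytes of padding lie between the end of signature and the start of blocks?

Block: 0..1  state  (1B, 1-aligned); 1..2  -- padding (1B); 2..4  gid  (2B, 2-aligned); 4..6  uid  (2B, 2-aligned); 6..8  -- padding (2B); 8..16  start_time  (8B, 8-aligned); sizeof = 16, alignof = 8
0..4  mtime  (4B, 4-aligned)
4..6  signature  (2B, 2-aligned)
6..8  -- padding (2B)
8..24  blocks  (16B, 8-aligned)

2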